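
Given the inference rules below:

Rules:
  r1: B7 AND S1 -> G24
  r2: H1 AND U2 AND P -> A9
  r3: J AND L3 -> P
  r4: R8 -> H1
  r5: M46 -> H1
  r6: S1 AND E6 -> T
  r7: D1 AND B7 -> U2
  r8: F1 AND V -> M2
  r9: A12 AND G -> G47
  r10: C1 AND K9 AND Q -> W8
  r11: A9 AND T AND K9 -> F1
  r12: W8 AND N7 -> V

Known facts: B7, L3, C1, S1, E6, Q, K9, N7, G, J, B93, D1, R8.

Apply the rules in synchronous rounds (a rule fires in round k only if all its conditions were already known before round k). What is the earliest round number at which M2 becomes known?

4

Round 1 — r1, r3, r4, r6, r7, r10, derive G24, P, H1, T, U2, W8.
Round 2 — r2, r12, derive A9, V.
Round 3 — r11, derive F1.
Round 4 — r8, derive M2.
M2 first appears in round 4.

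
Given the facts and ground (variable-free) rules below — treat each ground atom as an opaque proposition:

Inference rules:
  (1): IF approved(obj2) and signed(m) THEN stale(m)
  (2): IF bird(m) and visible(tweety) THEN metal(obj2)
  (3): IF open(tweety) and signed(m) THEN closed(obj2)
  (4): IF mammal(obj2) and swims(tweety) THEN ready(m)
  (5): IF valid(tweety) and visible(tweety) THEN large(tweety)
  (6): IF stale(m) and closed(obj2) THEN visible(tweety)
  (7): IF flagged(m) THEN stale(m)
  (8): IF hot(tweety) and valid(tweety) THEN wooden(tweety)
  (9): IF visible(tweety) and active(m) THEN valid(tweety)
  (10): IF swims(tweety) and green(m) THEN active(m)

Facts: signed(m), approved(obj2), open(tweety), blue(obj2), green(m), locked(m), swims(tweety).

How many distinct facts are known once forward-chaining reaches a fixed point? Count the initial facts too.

13

Round 1 — (1), (3), (10), derive stale(m), closed(obj2), active(m).
Round 2 — (6), derive visible(tweety).
Round 3 — (9), derive valid(tweety).
Round 4 — (5), derive large(tweety).
Closure: {active(m), approved(obj2), blue(obj2), closed(obj2), green(m), large(tweety), locked(m), open(tweety), signed(m), stale(m), swims(tweety), valid(tweety), visible(tweety)} — 13 facts.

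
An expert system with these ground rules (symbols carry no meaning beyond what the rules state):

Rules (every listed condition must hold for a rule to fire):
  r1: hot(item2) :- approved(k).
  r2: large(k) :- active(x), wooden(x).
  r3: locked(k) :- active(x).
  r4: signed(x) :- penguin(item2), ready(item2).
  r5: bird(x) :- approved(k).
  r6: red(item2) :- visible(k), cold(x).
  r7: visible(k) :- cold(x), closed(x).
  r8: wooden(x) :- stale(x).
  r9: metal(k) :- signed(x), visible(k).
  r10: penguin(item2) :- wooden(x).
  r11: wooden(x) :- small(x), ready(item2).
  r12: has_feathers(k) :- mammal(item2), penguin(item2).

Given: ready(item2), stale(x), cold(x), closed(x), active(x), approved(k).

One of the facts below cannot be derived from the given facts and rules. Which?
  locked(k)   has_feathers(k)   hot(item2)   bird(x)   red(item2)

Round 1: r1 [hot(item2) :- approved(k).]; r3 [locked(k) :- active(x).]; r5 [bird(x) :- approved(k).]; r7 [visible(k) :- cold(x), closed(x).]; r8 [wooden(x) :- stale(x).]. New: hot(item2), locked(k), bird(x), visible(k), wooden(x).
Round 2: r2 [large(k) :- active(x), wooden(x).]; r6 [red(item2) :- visible(k), cold(x).]; r10 [penguin(item2) :- wooden(x).]. New: large(k), red(item2), penguin(item2).
Round 3: r4 [signed(x) :- penguin(item2), ready(item2).]. New: signed(x).
Round 4: r9 [metal(k) :- signed(x), visible(k).]. New: metal(k).
Derived: locked(k) (round 1), hot(item2) (round 1), bird(x) (round 1), red(item2) (round 2). has_feathers(k) never appears in any round.

has_feathers(k)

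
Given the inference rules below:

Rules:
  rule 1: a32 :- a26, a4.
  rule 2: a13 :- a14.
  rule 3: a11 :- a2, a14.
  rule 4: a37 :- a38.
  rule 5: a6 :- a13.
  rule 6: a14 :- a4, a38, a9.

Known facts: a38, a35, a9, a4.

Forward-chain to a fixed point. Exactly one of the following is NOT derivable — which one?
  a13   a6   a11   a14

a11

Round 1: rule 4 [a37 :- a38.]; rule 6 [a14 :- a4, a38, a9.]. Adds a37, a14.
Round 2: rule 2 [a13 :- a14.]. Adds a13.
Round 3: rule 5 [a6 :- a13.]. Adds a6.
Derived: a13 (round 2), a14 (round 1), a6 (round 3). a11 never appears in any round.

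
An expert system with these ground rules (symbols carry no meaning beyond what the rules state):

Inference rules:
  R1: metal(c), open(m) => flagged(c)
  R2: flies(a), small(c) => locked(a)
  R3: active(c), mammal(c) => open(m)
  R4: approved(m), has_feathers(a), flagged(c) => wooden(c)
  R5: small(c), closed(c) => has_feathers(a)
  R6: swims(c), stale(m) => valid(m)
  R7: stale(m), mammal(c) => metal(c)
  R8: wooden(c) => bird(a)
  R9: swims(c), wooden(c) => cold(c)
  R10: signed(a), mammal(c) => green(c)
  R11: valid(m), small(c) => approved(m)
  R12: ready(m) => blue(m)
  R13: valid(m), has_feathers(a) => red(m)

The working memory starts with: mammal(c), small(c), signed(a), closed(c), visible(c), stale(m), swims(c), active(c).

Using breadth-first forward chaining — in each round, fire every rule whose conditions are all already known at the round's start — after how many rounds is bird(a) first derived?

Round 1 fires R3, R5, R6, R7, R10, giving open(m), has_feathers(a), valid(m), metal(c), green(c).
Round 2 fires R1, R11, R13, giving flagged(c), approved(m), red(m).
Round 3 fires R4, giving wooden(c).
Round 4 fires R8, R9, giving bird(a), cold(c).
bird(a) first appears in round 4.

4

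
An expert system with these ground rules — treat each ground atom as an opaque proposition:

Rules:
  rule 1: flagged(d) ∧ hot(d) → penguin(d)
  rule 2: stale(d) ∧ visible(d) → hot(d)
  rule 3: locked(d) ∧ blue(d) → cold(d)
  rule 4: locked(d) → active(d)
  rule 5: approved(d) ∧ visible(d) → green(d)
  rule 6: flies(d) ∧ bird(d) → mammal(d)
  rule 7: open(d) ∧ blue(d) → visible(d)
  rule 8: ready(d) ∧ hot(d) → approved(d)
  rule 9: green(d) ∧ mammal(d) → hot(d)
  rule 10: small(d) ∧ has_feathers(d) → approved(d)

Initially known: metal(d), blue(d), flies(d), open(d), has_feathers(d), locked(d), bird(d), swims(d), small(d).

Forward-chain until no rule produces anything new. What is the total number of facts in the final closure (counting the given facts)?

Round 1: rule 3 [locked(d) ∧ blue(d) → cold(d)]; rule 4 [locked(d) → active(d)]; rule 6 [flies(d) ∧ bird(d) → mammal(d)]; rule 7 [open(d) ∧ blue(d) → visible(d)]; rule 10 [small(d) ∧ has_feathers(d) → approved(d)]. New: cold(d), active(d), mammal(d), visible(d), approved(d).
Round 2: rule 5 [approved(d) ∧ visible(d) → green(d)]. New: green(d).
Round 3: rule 9 [green(d) ∧ mammal(d) → hot(d)]. New: hot(d).
Closure: {active(d), approved(d), bird(d), blue(d), cold(d), flies(d), green(d), has_feathers(d), hot(d), locked(d), mammal(d), metal(d), open(d), small(d), swims(d), visible(d)} — 16 facts.

16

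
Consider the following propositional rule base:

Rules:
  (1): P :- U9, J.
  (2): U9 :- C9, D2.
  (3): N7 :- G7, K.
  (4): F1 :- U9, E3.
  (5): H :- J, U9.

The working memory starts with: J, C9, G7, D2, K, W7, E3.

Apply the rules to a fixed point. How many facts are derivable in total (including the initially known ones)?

Round 1: (2) [U9 :- C9, D2.]; (3) [N7 :- G7, K.]. Adds U9, N7.
Round 2: (1) [P :- U9, J.]; (4) [F1 :- U9, E3.]; (5) [H :- J, U9.]. Adds P, F1, H.
Closure: {C9, D2, E3, F1, G7, H, J, K, N7, P, U9, W7} — 12 facts.

12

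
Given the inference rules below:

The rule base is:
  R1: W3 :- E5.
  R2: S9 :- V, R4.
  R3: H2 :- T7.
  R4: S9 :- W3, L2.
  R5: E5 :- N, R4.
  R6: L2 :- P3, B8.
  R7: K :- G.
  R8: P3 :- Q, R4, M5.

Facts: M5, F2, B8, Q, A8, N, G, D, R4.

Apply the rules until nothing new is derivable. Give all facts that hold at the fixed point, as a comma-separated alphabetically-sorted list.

A8, B8, D, E5, F2, G, K, L2, M5, N, P3, Q, R4, S9, W3

Round 1 fires R5, R7, R8, giving E5, K, P3.
Round 2 fires R1, R6, giving W3, L2.
Round 3 fires R4, giving S9.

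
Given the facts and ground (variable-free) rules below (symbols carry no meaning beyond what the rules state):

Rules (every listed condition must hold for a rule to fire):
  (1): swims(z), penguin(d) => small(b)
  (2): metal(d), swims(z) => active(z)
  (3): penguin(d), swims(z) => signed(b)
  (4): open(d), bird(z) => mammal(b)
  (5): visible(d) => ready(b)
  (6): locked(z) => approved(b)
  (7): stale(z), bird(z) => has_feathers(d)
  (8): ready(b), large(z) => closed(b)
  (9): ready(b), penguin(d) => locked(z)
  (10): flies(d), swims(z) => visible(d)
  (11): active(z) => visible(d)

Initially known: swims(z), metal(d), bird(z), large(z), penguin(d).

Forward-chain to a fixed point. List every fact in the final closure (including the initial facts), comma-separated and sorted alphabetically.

Round 1 — (1), (2), (3), derive small(b), active(z), signed(b).
Round 2 — (11), derive visible(d).
Round 3 — (5), derive ready(b).
Round 4 — (8), (9), derive closed(b), locked(z).
Round 5 — (6), derive approved(b).

active(z), approved(b), bird(z), closed(b), large(z), locked(z), metal(d), penguin(d), ready(b), signed(b), small(b), swims(z), visible(d)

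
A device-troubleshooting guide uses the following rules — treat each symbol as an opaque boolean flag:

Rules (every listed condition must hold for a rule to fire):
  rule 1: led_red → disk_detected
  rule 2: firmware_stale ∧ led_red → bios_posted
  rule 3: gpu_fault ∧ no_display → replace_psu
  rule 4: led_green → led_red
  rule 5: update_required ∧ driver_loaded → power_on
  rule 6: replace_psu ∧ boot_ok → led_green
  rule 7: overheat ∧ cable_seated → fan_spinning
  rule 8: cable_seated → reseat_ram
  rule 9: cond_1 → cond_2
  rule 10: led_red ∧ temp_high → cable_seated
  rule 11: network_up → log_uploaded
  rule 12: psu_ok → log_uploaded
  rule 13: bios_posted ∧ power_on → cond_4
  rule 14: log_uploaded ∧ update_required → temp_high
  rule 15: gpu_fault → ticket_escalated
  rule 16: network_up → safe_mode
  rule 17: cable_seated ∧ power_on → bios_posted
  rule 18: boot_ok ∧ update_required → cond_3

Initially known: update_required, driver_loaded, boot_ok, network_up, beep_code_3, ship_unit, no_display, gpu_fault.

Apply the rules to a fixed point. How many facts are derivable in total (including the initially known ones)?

Round 1 fires rule 3, rule 5, rule 11, rule 15, rule 16, rule 18, giving replace_psu, power_on, log_uploaded, ticket_escalated, safe_mode, cond_3.
Round 2 fires rule 6, rule 14, giving led_green, temp_high.
Round 3 fires rule 4, giving led_red.
Round 4 fires rule 1, rule 10, giving disk_detected, cable_seated.
Round 5 fires rule 8, rule 17, giving reseat_ram, bios_posted.
Round 6 fires rule 13, giving cond_4.
Closure: {beep_code_3, bios_posted, boot_ok, cable_seated, cond_3, cond_4, disk_detected, driver_loaded, gpu_fault, led_green, led_red, log_uploaded, network_up, no_display, power_on, replace_psu, reseat_ram, safe_mode, ship_unit, temp_high, ticket_escalated, update_required} — 22 facts.

22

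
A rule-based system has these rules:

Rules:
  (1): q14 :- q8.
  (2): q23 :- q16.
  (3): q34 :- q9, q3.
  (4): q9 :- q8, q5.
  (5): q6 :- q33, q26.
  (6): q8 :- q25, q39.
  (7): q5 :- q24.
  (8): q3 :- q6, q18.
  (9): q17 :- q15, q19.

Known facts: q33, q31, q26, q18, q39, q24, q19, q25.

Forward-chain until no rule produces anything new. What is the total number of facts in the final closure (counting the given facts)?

Round 1: (5) [q6 :- q33, q26.]; (6) [q8 :- q25, q39.]; (7) [q5 :- q24.]. New: q6, q8, q5.
Round 2: (1) [q14 :- q8.]; (4) [q9 :- q8, q5.]; (8) [q3 :- q6, q18.]. New: q14, q9, q3.
Round 3: (3) [q34 :- q9, q3.]. New: q34.
Closure: {q14, q18, q19, q24, q25, q26, q3, q31, q33, q34, q39, q5, q6, q8, q9} — 15 facts.

15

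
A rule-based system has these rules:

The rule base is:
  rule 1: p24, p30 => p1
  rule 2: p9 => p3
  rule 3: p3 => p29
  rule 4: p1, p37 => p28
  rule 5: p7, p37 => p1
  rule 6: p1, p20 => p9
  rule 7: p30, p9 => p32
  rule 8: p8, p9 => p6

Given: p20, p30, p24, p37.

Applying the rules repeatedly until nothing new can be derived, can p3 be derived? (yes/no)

Round 1 — rule 1, derive p1.
Round 2 — rule 4, rule 6, derive p28, p9.
Round 3 — rule 2, rule 7, derive p3, p32.
Round 4 — rule 3, derive p29.
p3 appears in round 3, so it is derivable.

yes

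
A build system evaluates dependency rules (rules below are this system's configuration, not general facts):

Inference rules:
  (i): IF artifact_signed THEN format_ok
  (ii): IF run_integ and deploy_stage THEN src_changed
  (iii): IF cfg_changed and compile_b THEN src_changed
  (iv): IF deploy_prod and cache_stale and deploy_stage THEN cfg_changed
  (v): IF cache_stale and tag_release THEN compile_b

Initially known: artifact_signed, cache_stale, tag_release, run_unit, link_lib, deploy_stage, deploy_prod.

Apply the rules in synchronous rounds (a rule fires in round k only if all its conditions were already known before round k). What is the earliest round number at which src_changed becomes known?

2

[1] (i) [IF artifact_signed THEN format_ok]; (iv) [IF deploy_prod and cache_stale and deploy_stage THEN cfg_changed]; (v) [IF cache_stale and tag_release THEN compile_b]. ⇒ new: format_ok, cfg_changed, compile_b.
[2] (iii) [IF cfg_changed and compile_b THEN src_changed]. ⇒ new: src_changed.
src_changed first appears in round 2.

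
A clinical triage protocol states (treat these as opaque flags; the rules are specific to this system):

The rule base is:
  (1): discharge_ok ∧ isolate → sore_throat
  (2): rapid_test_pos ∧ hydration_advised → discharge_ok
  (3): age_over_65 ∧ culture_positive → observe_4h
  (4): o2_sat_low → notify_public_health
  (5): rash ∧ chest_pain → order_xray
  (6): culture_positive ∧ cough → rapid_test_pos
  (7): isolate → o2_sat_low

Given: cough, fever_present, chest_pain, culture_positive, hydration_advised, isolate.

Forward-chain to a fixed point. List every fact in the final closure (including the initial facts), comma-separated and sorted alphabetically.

Round 1 — (6), (7), derive rapid_test_pos, o2_sat_low.
Round 2 — (2), (4), derive discharge_ok, notify_public_health.
Round 3 — (1), derive sore_throat.

chest_pain, cough, culture_positive, discharge_ok, fever_present, hydration_advised, isolate, notify_public_health, o2_sat_low, rapid_test_pos, sore_throat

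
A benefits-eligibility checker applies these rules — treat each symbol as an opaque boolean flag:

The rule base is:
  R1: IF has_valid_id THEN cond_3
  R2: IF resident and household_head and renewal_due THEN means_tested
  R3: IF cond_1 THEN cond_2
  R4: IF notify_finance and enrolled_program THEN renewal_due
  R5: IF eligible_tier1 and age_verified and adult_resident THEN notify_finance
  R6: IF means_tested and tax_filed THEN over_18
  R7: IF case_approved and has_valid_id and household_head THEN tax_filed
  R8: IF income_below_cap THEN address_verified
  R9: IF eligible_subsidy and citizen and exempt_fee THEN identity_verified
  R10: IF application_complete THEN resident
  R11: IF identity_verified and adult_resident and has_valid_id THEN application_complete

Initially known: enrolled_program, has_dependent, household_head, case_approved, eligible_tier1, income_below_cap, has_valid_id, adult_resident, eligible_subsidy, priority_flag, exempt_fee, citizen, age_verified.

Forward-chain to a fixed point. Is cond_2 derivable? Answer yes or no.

Round 1: R1 [IF has_valid_id THEN cond_3]; R5 [IF eligible_tier1 and age_verified and adult_resident THEN notify_finance]; R7 [IF case_approved and has_valid_id and household_head THEN tax_filed]; R8 [IF income_below_cap THEN address_verified]; R9 [IF eligible_subsidy and citizen and exempt_fee THEN identity_verified]. New: cond_3, notify_finance, tax_filed, address_verified, identity_verified.
Round 2: R4 [IF notify_finance and enrolled_program THEN renewal_due]; R11 [IF identity_verified and adult_resident and has_valid_id THEN application_complete]. New: renewal_due, application_complete.
Round 3: R10 [IF application_complete THEN resident]. New: resident.
Round 4: R2 [IF resident and household_head and renewal_due THEN means_tested]. New: means_tested.
Round 5: R6 [IF means_tested and tax_filed THEN over_18]. New: over_18.
Fixed point reached. cond_2 is concluded only by R3; R3 needs cond_1 (never derived).

no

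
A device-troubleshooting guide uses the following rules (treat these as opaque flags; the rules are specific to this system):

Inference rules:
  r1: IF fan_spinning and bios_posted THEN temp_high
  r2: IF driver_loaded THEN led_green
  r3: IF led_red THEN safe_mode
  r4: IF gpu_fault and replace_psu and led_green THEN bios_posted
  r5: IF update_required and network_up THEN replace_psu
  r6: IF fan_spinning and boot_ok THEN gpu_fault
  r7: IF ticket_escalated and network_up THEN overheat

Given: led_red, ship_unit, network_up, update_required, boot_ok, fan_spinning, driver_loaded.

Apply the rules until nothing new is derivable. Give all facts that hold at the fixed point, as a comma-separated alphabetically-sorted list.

bios_posted, boot_ok, driver_loaded, fan_spinning, gpu_fault, led_green, led_red, network_up, replace_psu, safe_mode, ship_unit, temp_high, update_required

Round 1: r2 [IF driver_loaded THEN led_green]; r3 [IF led_red THEN safe_mode]; r5 [IF update_required and network_up THEN replace_psu]; r6 [IF fan_spinning and boot_ok THEN gpu_fault]. Adds led_green, safe_mode, replace_psu, gpu_fault.
Round 2: r4 [IF gpu_fault and replace_psu and led_green THEN bios_posted]. Adds bios_posted.
Round 3: r1 [IF fan_spinning and bios_posted THEN temp_high]. Adds temp_high.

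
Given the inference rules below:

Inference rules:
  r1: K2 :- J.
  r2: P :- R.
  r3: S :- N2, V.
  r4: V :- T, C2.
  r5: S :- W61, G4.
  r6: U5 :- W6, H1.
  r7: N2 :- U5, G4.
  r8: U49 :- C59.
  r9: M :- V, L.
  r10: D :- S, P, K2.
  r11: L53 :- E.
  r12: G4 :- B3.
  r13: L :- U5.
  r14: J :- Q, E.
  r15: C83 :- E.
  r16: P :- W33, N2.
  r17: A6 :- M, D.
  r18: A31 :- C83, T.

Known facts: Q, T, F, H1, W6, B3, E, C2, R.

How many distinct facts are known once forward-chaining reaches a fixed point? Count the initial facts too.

Round 1: r2 [P :- R.]; r4 [V :- T, C2.]; r6 [U5 :- W6, H1.]; r11 [L53 :- E.]; r12 [G4 :- B3.]; r14 [J :- Q, E.]; r15 [C83 :- E.]. Adds P, V, U5, L53, G4, J, C83.
Round 2: r1 [K2 :- J.]; r7 [N2 :- U5, G4.]; r13 [L :- U5.]; r18 [A31 :- C83, T.]. Adds K2, N2, L, A31.
Round 3: r3 [S :- N2, V.]; r9 [M :- V, L.]. Adds S, M.
Round 4: r10 [D :- S, P, K2.]. Adds D.
Round 5: r17 [A6 :- M, D.]. Adds A6.
Closure: {A31, A6, B3, C2, C83, D, E, F, G4, H1, J, K2, L, L53, M, N2, P, Q, R, S, T, U5, V, W6} — 24 facts.

24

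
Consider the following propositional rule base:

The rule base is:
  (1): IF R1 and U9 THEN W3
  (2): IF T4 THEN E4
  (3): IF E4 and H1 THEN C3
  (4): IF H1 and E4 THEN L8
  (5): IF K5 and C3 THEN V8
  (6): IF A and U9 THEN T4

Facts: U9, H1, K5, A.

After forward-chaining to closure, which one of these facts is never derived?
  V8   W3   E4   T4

W3

Round 1 fires (6), giving T4.
Round 2 fires (2), giving E4.
Round 3 fires (3), (4), giving C3, L8.
Round 4 fires (5), giving V8.
Derived: V8 (round 4), E4 (round 2), T4 (round 1). W3 never appears in any round.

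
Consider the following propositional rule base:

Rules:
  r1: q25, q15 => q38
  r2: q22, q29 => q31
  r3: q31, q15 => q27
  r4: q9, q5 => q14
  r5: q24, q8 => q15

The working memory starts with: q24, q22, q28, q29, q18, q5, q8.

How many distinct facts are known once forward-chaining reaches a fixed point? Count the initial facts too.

Round 1: r2 [q22, q29 => q31]; r5 [q24, q8 => q15]. Adds q31, q15.
Round 2: r3 [q31, q15 => q27]. Adds q27.
Closure: {q15, q18, q22, q24, q27, q28, q29, q31, q5, q8} — 10 facts.

10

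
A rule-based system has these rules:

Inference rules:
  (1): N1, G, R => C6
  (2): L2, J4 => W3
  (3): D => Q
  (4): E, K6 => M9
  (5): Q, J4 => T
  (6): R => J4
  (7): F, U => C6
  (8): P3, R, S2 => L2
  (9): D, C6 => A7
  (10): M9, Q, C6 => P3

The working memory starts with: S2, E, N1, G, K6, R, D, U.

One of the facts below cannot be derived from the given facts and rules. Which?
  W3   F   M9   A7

Round 1: (1) [N1, G, R => C6]; (3) [D => Q]; (4) [E, K6 => M9]; (6) [R => J4]. New: C6, Q, M9, J4.
Round 2: (5) [Q, J4 => T]; (9) [D, C6 => A7]; (10) [M9, Q, C6 => P3]. New: T, A7, P3.
Round 3: (8) [P3, R, S2 => L2]. New: L2.
Round 4: (2) [L2, J4 => W3]. New: W3.
Derived: M9 (round 1), A7 (round 2), W3 (round 4). F never appears in any round.

F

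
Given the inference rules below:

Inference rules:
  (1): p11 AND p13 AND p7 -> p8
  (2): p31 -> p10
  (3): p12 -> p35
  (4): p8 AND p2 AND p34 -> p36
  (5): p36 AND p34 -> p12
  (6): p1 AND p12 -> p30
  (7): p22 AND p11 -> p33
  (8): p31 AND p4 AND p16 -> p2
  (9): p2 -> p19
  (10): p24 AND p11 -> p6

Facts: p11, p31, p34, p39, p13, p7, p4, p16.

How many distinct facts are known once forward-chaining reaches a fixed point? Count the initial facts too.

Round 1: (1) [p11 AND p13 AND p7 -> p8]; (2) [p31 -> p10]; (8) [p31 AND p4 AND p16 -> p2]. Adds p8, p10, p2.
Round 2: (4) [p8 AND p2 AND p34 -> p36]; (9) [p2 -> p19]. Adds p36, p19.
Round 3: (5) [p36 AND p34 -> p12]. Adds p12.
Round 4: (3) [p12 -> p35]. Adds p35.
Closure: {p10, p11, p12, p13, p16, p19, p2, p31, p34, p35, p36, p39, p4, p7, p8} — 15 facts.

15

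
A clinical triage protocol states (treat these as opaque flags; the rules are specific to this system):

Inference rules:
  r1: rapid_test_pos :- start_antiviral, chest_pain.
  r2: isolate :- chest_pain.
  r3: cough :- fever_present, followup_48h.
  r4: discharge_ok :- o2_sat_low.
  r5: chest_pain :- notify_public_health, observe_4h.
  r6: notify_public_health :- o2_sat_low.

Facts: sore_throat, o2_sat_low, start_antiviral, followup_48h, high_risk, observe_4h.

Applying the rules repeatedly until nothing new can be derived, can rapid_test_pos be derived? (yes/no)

yes

Round 1 — r4, r6, derive discharge_ok, notify_public_health.
Round 2 — r5, derive chest_pain.
Round 3 — r1, r2, derive rapid_test_pos, isolate.
rapid_test_pos appears in round 3, so it is derivable.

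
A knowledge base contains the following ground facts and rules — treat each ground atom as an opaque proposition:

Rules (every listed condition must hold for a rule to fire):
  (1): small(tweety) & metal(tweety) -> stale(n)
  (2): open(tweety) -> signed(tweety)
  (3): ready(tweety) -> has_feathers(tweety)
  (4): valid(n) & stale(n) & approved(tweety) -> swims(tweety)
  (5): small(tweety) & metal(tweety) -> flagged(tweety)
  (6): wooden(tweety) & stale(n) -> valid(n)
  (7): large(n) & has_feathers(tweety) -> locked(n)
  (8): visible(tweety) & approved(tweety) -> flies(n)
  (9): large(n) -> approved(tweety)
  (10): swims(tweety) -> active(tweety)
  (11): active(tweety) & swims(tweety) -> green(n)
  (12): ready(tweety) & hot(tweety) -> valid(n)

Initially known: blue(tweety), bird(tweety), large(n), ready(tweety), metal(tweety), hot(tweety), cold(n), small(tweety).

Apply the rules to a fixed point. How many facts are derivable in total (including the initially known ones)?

17

[1] (1) [small(tweety) & metal(tweety) -> stale(n)]; (3) [ready(tweety) -> has_feathers(tweety)]; (5) [small(tweety) & metal(tweety) -> flagged(tweety)]; (9) [large(n) -> approved(tweety)]; (12) [ready(tweety) & hot(tweety) -> valid(n)]. ⇒ new: stale(n), has_feathers(tweety), flagged(tweety), approved(tweety), valid(n).
[2] (4) [valid(n) & stale(n) & approved(tweety) -> swims(tweety)]; (7) [large(n) & has_feathers(tweety) -> locked(n)]. ⇒ new: swims(tweety), locked(n).
[3] (10) [swims(tweety) -> active(tweety)]. ⇒ new: active(tweety).
[4] (11) [active(tweety) & swims(tweety) -> green(n)]. ⇒ new: green(n).
Closure: {active(tweety), approved(tweety), bird(tweety), blue(tweety), cold(n), flagged(tweety), green(n), has_feathers(tweety), hot(tweety), large(n), locked(n), metal(tweety), ready(tweety), small(tweety), stale(n), swims(tweety), valid(n)} — 17 facts.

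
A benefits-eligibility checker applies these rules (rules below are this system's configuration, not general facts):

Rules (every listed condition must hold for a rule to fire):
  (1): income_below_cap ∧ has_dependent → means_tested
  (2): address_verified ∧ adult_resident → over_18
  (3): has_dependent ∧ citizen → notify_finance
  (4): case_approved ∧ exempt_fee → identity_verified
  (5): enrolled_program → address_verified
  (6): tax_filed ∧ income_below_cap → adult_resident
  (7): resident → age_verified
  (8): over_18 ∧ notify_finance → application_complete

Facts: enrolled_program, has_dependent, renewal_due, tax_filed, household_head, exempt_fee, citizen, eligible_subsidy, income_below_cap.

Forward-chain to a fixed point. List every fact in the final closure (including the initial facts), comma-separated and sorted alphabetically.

address_verified, adult_resident, application_complete, citizen, eligible_subsidy, enrolled_program, exempt_fee, has_dependent, household_head, income_below_cap, means_tested, notify_finance, over_18, renewal_due, tax_filed

Round 1 fires (1), (3), (5), (6), giving means_tested, notify_finance, address_verified, adult_resident.
Round 2 fires (2), giving over_18.
Round 3 fires (8), giving application_complete.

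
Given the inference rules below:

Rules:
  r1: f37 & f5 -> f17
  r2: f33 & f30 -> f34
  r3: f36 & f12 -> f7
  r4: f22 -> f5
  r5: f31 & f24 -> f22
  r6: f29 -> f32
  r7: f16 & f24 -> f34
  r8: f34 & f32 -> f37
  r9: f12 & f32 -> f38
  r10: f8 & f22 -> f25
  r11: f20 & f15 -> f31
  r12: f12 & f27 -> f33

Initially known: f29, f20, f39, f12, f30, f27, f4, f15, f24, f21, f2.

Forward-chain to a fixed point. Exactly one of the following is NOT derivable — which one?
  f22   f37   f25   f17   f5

Round 1 fires r6, r11, r12, giving f32, f31, f33.
Round 2 fires r2, r5, r9, giving f34, f22, f38.
Round 3 fires r4, r8, giving f5, f37.
Round 4 fires r1, giving f17.
Derived: f17 (round 4), f22 (round 2), f37 (round 3), f5 (round 3). f25 never appears in any round.

f25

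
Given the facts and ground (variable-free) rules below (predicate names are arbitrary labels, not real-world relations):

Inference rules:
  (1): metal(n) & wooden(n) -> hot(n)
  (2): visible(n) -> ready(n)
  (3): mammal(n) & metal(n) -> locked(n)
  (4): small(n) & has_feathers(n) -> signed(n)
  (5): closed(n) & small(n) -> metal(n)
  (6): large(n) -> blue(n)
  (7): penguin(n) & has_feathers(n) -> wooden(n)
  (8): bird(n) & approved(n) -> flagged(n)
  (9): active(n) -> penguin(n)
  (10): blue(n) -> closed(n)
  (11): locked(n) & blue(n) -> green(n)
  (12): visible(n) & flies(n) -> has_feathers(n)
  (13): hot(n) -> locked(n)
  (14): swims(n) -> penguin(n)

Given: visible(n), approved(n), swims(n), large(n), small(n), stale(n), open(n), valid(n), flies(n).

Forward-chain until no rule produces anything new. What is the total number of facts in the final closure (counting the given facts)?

Round 1 — (2), (6), (12), (14), derive ready(n), blue(n), has_feathers(n), penguin(n).
Round 2 — (4), (7), (10), derive signed(n), wooden(n), closed(n).
Round 3 — (5), derive metal(n).
Round 4 — (1), derive hot(n).
Round 5 — (13), derive locked(n).
Round 6 — (11), derive green(n).
Closure: {approved(n), blue(n), closed(n), flies(n), green(n), has_feathers(n), hot(n), large(n), locked(n), metal(n), open(n), penguin(n), ready(n), signed(n), small(n), stale(n), swims(n), valid(n), visible(n), wooden(n)} — 20 facts.

20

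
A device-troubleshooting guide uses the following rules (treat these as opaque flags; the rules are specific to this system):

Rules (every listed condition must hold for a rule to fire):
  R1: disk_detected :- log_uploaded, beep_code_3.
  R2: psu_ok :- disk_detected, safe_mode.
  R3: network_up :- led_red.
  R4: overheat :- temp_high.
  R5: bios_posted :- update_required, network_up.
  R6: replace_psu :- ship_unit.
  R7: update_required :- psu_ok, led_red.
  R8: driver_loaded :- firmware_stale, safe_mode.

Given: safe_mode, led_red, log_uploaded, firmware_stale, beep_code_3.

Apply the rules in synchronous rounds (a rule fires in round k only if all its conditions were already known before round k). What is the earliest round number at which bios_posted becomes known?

4

Round 1: R1 [disk_detected :- log_uploaded, beep_code_3.]; R3 [network_up :- led_red.]; R8 [driver_loaded :- firmware_stale, safe_mode.]. New: disk_detected, network_up, driver_loaded.
Round 2: R2 [psu_ok :- disk_detected, safe_mode.]. New: psu_ok.
Round 3: R7 [update_required :- psu_ok, led_red.]. New: update_required.
Round 4: R5 [bios_posted :- update_required, network_up.]. New: bios_posted.
bios_posted first appears in round 4.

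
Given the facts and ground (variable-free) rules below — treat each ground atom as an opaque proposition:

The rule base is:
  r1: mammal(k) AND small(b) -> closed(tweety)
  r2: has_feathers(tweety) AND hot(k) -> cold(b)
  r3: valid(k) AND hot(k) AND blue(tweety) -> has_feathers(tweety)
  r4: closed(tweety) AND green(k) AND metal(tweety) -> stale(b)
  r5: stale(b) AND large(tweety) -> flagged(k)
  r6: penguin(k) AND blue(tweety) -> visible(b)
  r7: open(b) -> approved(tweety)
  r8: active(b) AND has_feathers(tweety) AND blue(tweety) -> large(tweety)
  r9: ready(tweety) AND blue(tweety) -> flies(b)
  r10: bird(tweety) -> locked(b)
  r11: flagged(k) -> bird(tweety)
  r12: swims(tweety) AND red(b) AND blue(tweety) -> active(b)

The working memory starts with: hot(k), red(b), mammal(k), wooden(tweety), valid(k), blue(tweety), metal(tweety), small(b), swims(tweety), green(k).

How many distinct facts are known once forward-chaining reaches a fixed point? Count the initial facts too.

Round 1 fires r1, r3, r12, giving closed(tweety), has_feathers(tweety), active(b).
Round 2 fires r2, r4, r8, giving cold(b), stale(b), large(tweety).
Round 3 fires r5, giving flagged(k).
Round 4 fires r11, giving bird(tweety).
Round 5 fires r10, giving locked(b).
Closure: {active(b), bird(tweety), blue(tweety), closed(tweety), cold(b), flagged(k), green(k), has_feathers(tweety), hot(k), large(tweety), locked(b), mammal(k), metal(tweety), red(b), small(b), stale(b), swims(tweety), valid(k), wooden(tweety)} — 19 facts.

19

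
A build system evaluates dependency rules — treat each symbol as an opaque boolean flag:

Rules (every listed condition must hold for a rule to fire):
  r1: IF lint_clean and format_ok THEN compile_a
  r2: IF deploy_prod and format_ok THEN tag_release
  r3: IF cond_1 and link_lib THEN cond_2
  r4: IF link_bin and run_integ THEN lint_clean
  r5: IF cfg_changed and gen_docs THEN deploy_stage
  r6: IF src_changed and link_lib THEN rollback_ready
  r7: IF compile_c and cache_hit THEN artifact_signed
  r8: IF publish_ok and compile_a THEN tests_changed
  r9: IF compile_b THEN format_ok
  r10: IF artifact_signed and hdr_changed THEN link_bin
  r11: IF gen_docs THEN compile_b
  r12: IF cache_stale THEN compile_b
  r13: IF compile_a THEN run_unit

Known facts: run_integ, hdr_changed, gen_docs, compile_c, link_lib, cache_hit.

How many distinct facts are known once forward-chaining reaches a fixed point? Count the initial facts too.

13

Round 1 fires r7, r11, giving artifact_signed, compile_b.
Round 2 fires r9, r10, giving format_ok, link_bin.
Round 3 fires r4, giving lint_clean.
Round 4 fires r1, giving compile_a.
Round 5 fires r13, giving run_unit.
Closure: {artifact_signed, cache_hit, compile_a, compile_b, compile_c, format_ok, gen_docs, hdr_changed, link_bin, link_lib, lint_clean, run_integ, run_unit} — 13 facts.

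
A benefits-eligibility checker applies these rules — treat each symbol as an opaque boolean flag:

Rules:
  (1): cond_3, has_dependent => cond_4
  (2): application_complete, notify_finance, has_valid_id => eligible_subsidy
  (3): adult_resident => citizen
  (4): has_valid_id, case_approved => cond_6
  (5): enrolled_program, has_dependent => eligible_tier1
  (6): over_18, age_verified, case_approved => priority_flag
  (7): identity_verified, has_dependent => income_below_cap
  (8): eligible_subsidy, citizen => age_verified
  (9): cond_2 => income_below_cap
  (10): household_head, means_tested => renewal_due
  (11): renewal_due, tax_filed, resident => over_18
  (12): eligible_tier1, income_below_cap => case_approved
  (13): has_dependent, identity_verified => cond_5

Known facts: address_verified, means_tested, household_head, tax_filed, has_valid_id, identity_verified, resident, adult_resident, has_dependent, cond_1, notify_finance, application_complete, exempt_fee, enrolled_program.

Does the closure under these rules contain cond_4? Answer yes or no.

no

Round 1 — (2), (3), (5), (7), (10), (13), derive eligible_subsidy, citizen, eligible_tier1, income_below_cap, renewal_due, cond_5.
Round 2 — (8), (11), (12), derive age_verified, over_18, case_approved.
Round 3 — (4), (6), derive cond_6, priority_flag.
Fixed point reached. cond_4 is concluded only by (1); (1) needs cond_3 (never derived).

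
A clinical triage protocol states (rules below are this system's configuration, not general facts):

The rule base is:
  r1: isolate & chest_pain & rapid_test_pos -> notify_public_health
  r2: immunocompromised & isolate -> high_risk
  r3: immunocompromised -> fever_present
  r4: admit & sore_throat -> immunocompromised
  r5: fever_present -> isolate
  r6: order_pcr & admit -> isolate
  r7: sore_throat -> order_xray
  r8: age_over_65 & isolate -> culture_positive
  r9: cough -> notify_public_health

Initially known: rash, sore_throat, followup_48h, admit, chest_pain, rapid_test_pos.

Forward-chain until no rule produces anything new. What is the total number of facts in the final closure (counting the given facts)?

[1] r4 [admit & sore_throat -> immunocompromised]; r7 [sore_throat -> order_xray]. ⇒ new: immunocompromised, order_xray.
[2] r3 [immunocompromised -> fever_present]. ⇒ new: fever_present.
[3] r5 [fever_present -> isolate]. ⇒ new: isolate.
[4] r1 [isolate & chest_pain & rapid_test_pos -> notify_public_health]; r2 [immunocompromised & isolate -> high_risk]. ⇒ new: notify_public_health, high_risk.
Closure: {admit, chest_pain, fever_present, followup_48h, high_risk, immunocompromised, isolate, notify_public_health, order_xray, rapid_test_pos, rash, sore_throat} — 12 facts.

12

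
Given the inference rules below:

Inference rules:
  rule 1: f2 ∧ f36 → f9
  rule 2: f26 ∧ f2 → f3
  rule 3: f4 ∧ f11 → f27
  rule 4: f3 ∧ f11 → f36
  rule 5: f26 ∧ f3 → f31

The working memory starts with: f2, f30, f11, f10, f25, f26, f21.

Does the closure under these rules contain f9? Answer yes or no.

[1] rule 2 [f26 ∧ f2 → f3]. ⇒ new: f3.
[2] rule 4 [f3 ∧ f11 → f36]; rule 5 [f26 ∧ f3 → f31]. ⇒ new: f36, f31.
[3] rule 1 [f2 ∧ f36 → f9]. ⇒ new: f9.
f9 appears in round 3, so it is derivable.

yes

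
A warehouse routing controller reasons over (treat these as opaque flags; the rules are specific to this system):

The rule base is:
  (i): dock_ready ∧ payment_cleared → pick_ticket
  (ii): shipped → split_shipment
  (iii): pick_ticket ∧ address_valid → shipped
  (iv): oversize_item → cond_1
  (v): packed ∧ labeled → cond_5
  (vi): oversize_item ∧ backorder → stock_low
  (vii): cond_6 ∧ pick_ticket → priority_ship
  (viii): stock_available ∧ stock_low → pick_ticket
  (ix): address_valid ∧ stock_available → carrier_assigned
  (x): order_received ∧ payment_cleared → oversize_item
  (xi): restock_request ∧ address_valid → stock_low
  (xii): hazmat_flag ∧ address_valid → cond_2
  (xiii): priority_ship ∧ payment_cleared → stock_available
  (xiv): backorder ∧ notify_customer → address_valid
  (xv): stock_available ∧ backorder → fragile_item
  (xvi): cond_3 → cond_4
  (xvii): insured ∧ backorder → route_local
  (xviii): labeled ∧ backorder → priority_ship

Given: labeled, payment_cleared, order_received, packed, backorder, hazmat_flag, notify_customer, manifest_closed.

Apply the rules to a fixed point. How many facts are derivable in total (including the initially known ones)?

21

Round 1: (v) [packed ∧ labeled → cond_5]; (x) [order_received ∧ payment_cleared → oversize_item]; (xiv) [backorder ∧ notify_customer → address_valid]; (xviii) [labeled ∧ backorder → priority_ship]. New: cond_5, oversize_item, address_valid, priority_ship.
Round 2: (iv) [oversize_item → cond_1]; (vi) [oversize_item ∧ backorder → stock_low]; (xii) [hazmat_flag ∧ address_valid → cond_2]; (xiii) [priority_ship ∧ payment_cleared → stock_available]. New: cond_1, stock_low, cond_2, stock_available.
Round 3: (viii) [stock_available ∧ stock_low → pick_ticket]; (ix) [address_valid ∧ stock_available → carrier_assigned]; (xv) [stock_available ∧ backorder → fragile_item]. New: pick_ticket, carrier_assigned, fragile_item.
Round 4: (iii) [pick_ticket ∧ address_valid → shipped]. New: shipped.
Round 5: (ii) [shipped → split_shipment]. New: split_shipment.
Closure: {address_valid, backorder, carrier_assigned, cond_1, cond_2, cond_5, fragile_item, hazmat_flag, labeled, manifest_closed, notify_customer, order_received, oversize_item, packed, payment_cleared, pick_ticket, priority_ship, shipped, split_shipment, stock_available, stock_low} — 21 facts.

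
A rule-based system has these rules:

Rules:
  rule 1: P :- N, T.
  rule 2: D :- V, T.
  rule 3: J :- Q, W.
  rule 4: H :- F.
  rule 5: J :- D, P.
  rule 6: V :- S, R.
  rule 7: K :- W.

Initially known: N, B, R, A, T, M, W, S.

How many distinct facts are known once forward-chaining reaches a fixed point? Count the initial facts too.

Round 1 — rule 1, rule 6, rule 7, derive P, V, K.
Round 2 — rule 2, derive D.
Round 3 — rule 5, derive J.
Closure: {A, B, D, J, K, M, N, P, R, S, T, V, W} — 13 facts.

13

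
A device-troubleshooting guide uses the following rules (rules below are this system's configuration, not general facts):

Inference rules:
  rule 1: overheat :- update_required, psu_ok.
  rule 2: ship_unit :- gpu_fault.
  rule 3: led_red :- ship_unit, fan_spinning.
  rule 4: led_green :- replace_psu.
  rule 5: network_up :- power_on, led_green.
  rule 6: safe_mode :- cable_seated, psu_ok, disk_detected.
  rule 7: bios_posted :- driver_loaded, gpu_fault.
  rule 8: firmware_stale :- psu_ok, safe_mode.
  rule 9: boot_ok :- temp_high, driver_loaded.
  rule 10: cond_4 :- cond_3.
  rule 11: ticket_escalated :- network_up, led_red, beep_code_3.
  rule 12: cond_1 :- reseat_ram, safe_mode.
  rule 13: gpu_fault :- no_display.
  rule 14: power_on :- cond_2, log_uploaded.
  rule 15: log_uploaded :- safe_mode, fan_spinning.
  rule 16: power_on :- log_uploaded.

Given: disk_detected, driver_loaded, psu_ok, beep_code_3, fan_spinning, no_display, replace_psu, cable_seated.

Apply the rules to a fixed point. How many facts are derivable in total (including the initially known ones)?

Round 1: rule 4 [led_green :- replace_psu.]; rule 6 [safe_mode :- cable_seated, psu_ok, disk_detected.]; rule 13 [gpu_fault :- no_display.]. Adds led_green, safe_mode, gpu_fault.
Round 2: rule 2 [ship_unit :- gpu_fault.]; rule 7 [bios_posted :- driver_loaded, gpu_fault.]; rule 8 [firmware_stale :- psu_ok, safe_mode.]; rule 15 [log_uploaded :- safe_mode, fan_spinning.]. Adds ship_unit, bios_posted, firmware_stale, log_uploaded.
Round 3: rule 3 [led_red :- ship_unit, fan_spinning.]; rule 16 [power_on :- log_uploaded.]. Adds led_red, power_on.
Round 4: rule 5 [network_up :- power_on, led_green.]. Adds network_up.
Round 5: rule 11 [ticket_escalated :- network_up, led_red, beep_code_3.]. Adds ticket_escalated.
Closure: {beep_code_3, bios_posted, cable_seated, disk_detected, driver_loaded, fan_spinning, firmware_stale, gpu_fault, led_green, led_red, log_uploaded, network_up, no_display, power_on, psu_ok, replace_psu, safe_mode, ship_unit, ticket_escalated} — 19 facts.

19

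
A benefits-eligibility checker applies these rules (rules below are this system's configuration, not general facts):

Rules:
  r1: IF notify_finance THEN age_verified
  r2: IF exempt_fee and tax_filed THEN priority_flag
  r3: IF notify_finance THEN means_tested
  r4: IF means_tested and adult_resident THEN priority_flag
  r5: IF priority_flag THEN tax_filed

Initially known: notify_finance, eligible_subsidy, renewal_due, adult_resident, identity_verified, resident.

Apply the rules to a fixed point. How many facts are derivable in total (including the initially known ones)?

Round 1 — r1, r3, derive age_verified, means_tested.
Round 2 — r4, derive priority_flag.
Round 3 — r5, derive tax_filed.
Closure: {adult_resident, age_verified, eligible_subsidy, identity_verified, means_tested, notify_finance, priority_flag, renewal_due, resident, tax_filed} — 10 facts.

10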